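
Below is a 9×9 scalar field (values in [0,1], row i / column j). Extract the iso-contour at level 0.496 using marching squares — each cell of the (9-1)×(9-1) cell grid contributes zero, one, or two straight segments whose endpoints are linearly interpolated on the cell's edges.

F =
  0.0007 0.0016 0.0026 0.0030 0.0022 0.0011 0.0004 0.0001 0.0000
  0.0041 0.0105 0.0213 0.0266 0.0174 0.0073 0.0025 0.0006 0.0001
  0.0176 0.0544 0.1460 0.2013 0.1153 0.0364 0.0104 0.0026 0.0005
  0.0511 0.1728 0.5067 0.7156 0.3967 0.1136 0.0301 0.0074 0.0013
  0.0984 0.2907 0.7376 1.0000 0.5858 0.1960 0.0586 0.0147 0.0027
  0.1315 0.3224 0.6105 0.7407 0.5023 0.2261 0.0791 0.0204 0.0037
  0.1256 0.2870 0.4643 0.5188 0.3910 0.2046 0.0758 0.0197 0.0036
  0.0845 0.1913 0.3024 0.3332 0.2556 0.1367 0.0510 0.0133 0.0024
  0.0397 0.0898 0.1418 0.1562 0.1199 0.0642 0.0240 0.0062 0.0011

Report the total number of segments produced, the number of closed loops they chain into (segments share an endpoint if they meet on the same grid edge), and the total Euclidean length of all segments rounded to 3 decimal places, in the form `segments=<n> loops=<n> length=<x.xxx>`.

segments=14 loops=1 length=9.685

cell (2,1): code 0100 → (2.970,2.000)–(3.000,1.968)
cell (2,2): code 1100 → (2.573,3.000)–(2.970,2.000)
cell (2,3): code 1000 → (3.000,3.689)–(2.573,3.000)
cell (3,1): code 0110 → (3.000,1.968)–(4.000,1.459)
cell (3,3): code 1101 → (3.525,4.000)–(3.000,3.689)
cell (3,4): code 1000 → (4.000,4.230)–(3.525,4.000)
cell (4,1): code 0110 → (4.000,1.459)–(5.000,1.603)
cell (4,4): code 1001 → (5.000,4.023)–(4.000,4.230)
cell (5,1): code 0010 → (5.000,1.603)–(5.783,2.000)
cell (5,2): code 0111 → (5.783,2.000)–(6.000,2.582)
cell (5,3): code 1011 → (6.000,3.178)–(5.057,4.000)
cell (5,4): code 0001 → (5.057,4.000)–(5.000,4.023)
cell (6,2): code 0010 → (6.000,2.582)–(6.123,3.000)
cell (6,3): code 0001 → (6.123,3.000)–(6.000,3.178)
total: 14 segments, chained into 1 closed loop(s), length Σ = 9.685327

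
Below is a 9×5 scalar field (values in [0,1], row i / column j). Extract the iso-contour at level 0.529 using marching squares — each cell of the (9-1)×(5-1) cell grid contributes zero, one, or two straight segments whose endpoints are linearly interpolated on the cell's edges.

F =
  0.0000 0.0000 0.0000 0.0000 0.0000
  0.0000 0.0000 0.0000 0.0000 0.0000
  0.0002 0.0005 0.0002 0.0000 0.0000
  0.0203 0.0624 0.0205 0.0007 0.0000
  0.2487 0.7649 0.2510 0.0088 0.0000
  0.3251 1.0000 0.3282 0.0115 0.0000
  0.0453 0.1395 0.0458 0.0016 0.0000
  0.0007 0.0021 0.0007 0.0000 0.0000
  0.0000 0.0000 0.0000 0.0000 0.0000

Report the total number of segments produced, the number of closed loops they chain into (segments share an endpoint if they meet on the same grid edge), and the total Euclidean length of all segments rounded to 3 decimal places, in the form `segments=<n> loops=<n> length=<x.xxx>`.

cell (3,0): code 0100 → (3.664,1.000)–(4.000,0.543)
cell (3,1): code 1000 → (4.000,1.459)–(3.664,1.000)
cell (4,0): code 0110 → (4.000,0.543)–(5.000,0.302)
cell (4,1): code 1001 → (5.000,1.701)–(4.000,1.459)
cell (5,0): code 0010 → (5.000,0.302)–(5.547,1.000)
cell (5,1): code 0001 → (5.547,1.000)–(5.000,1.701)
total: 6 segments, chained into 1 closed loop(s), length Σ = 4.969726

segments=6 loops=1 length=4.970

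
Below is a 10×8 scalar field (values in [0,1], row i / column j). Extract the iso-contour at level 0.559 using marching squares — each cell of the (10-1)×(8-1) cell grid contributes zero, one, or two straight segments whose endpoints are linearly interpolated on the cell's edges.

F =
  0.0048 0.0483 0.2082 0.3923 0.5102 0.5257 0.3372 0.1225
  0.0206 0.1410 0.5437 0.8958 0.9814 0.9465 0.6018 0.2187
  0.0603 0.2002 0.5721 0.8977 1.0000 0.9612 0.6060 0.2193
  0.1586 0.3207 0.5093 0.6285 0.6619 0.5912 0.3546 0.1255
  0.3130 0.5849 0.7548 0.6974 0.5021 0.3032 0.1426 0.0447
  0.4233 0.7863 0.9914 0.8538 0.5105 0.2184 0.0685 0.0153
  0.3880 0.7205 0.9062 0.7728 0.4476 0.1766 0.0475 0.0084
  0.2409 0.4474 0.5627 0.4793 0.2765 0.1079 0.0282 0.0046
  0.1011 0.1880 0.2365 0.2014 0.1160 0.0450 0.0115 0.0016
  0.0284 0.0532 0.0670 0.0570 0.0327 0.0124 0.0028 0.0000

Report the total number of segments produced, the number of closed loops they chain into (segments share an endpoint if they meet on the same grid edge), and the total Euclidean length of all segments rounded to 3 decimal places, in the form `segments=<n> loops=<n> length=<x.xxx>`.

cell (0,2): code 0100 → (0.331,3.000)–(1.000,2.043)
cell (0,3): code 1100 → (0.104,4.000)–(0.331,3.000)
cell (0,4): code 1100 → (0.079,5.000)–(0.104,4.000)
cell (0,5): code 1100 → (0.838,6.000)–(0.079,5.000)
cell (0,6): code 1000 → (1.000,6.112)–(0.838,6.000)
cell (1,1): code 0100 → (1.539,2.000)–(2.000,1.965)
cell (1,2): code 1110 → (1.000,2.043)–(1.539,2.000)
cell (1,6): code 1001 → (2.000,6.122)–(1.000,6.112)
cell (2,1): code 0010 → (2.000,1.965)–(2.209,2.000)
cell (2,2): code 0111 → (2.209,2.000)–(3.000,2.417)
cell (2,5): code 1011 → (3.000,5.136)–(2.187,6.000)
cell (2,6): code 0001 → (2.187,6.000)–(2.000,6.122)
cell (3,0): code 0100 → (3.902,1.000)–(4.000,0.905)
cell (3,1): code 1100 → (3.202,2.000)–(3.902,1.000)
cell (3,2): code 1110 → (3.000,2.417)–(3.202,2.000)
cell (3,3): code 1011 → (4.000,3.709)–(3.644,4.000)
cell (3,4): code 0011 → (3.644,4.000)–(3.112,5.000)
cell (3,5): code 0001 → (3.112,5.000)–(3.000,5.136)
cell (4,0): code 0110 → (4.000,0.905)–(5.000,0.374)
cell (4,3): code 1001 → (5.000,3.859)–(4.000,3.709)
cell (5,0): code 0110 → (5.000,0.374)–(6.000,0.514)
cell (5,3): code 1001 → (6.000,3.657)–(5.000,3.859)
cell (6,0): code 0010 → (6.000,0.514)–(6.591,1.000)
cell (6,1): code 0111 → (6.591,1.000)–(7.000,1.968)
cell (6,2): code 1011 → (7.000,2.044)–(6.728,3.000)
cell (6,3): code 0001 → (6.728,3.000)–(6.000,3.657)
cell (7,1): code 0010 → (7.000,1.968)–(7.011,2.000)
cell (7,2): code 0001 → (7.011,2.000)–(7.000,2.044)
total: 28 segments, chained into 1 closed loop(s), length Σ = 20.796943

segments=28 loops=1 length=20.797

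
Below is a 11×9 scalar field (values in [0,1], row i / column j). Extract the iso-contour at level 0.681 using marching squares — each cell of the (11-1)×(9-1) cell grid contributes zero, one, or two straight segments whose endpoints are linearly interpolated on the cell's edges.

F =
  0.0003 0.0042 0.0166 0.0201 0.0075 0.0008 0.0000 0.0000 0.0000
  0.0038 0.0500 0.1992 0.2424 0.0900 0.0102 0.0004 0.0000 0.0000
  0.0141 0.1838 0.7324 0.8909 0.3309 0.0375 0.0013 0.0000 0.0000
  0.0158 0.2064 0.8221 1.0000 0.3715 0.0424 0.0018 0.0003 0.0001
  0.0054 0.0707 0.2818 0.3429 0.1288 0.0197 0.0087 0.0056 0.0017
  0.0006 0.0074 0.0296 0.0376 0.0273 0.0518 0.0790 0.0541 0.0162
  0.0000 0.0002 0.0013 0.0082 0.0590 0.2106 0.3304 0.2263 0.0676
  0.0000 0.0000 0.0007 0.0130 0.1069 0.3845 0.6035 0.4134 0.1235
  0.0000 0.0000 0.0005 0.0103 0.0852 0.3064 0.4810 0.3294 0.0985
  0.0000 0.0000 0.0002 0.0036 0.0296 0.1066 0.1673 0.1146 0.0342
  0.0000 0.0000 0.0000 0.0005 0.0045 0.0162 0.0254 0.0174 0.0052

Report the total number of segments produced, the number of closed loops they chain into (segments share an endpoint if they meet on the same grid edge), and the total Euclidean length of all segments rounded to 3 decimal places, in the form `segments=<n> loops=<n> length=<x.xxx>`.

cell (1,1): code 0100 → (1.904,2.000)–(2.000,1.906)
cell (1,2): code 1100 → (1.676,3.000)–(1.904,2.000)
cell (1,3): code 1000 → (2.000,3.375)–(1.676,3.000)
cell (2,1): code 0110 → (2.000,1.906)–(3.000,1.771)
cell (2,3): code 1001 → (3.000,3.508)–(2.000,3.375)
cell (3,1): code 0010 → (3.000,1.771)–(3.261,2.000)
cell (3,2): code 0011 → (3.261,2.000)–(3.485,3.000)
cell (3,3): code 0001 → (3.485,3.000)–(3.000,3.508)
total: 8 segments, chained into 1 closed loop(s), length Σ = 5.747711

segments=8 loops=1 length=5.748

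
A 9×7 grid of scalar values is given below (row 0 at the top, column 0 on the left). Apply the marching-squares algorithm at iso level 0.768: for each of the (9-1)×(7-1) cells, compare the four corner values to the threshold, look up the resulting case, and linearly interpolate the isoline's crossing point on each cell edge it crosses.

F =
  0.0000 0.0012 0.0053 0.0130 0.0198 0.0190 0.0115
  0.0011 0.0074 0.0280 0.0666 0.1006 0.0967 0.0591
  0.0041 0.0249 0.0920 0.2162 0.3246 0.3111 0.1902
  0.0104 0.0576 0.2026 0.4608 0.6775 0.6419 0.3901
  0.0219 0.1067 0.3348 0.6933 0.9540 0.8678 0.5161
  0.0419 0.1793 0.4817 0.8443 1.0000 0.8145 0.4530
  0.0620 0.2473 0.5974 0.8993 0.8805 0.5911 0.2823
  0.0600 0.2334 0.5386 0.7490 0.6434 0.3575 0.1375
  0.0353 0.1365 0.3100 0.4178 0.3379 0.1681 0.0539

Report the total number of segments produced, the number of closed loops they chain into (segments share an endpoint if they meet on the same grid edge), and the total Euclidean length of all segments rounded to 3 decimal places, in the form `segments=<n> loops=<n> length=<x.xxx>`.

cell (3,3): code 0100 → (3.327,4.000)–(4.000,3.287)
cell (3,4): code 1100 → (3.558,5.000)–(3.327,4.000)
cell (3,5): code 1000 → (4.000,5.284)–(3.558,5.000)
cell (4,2): code 0100 → (4.495,3.000)–(5.000,2.790)
cell (4,3): code 1110 → (4.000,3.287)–(4.495,3.000)
cell (4,5): code 1001 → (5.000,5.129)–(4.000,5.284)
cell (5,2): code 0110 → (5.000,2.790)–(6.000,2.565)
cell (5,4): code 1011 → (6.000,4.389)–(5.208,5.000)
cell (5,5): code 0001 → (5.208,5.000)–(5.000,5.129)
cell (6,2): code 0010 → (6.000,2.565)–(6.874,3.000)
cell (6,3): code 0011 → (6.874,3.000)–(6.474,4.000)
cell (6,4): code 0001 → (6.474,4.000)–(6.000,4.389)
total: 12 segments, chained into 1 closed loop(s), length Σ = 9.598848

segments=12 loops=1 length=9.599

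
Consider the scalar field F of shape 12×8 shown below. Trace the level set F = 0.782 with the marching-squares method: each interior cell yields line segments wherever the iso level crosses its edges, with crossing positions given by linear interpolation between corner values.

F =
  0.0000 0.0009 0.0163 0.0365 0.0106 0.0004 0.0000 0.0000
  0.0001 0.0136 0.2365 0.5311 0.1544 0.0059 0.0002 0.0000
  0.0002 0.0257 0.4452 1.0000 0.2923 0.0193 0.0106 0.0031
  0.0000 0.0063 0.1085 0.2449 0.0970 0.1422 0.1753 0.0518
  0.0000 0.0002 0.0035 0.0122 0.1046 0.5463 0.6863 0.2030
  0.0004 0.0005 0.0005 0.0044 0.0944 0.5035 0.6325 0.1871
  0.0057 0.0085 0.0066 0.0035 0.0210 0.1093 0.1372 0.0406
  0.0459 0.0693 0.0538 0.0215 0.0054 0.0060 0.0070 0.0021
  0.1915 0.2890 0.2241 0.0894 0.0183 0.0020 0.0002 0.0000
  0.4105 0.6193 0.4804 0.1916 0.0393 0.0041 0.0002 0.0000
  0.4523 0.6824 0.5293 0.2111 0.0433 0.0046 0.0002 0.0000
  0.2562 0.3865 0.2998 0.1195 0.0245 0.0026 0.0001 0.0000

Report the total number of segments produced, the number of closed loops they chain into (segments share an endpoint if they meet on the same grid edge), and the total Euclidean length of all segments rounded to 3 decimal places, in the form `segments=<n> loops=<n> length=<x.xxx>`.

segments=4 loops=1 length=2.076

cell (1,2): code 0100 → (1.535,3.000)–(2.000,2.607)
cell (1,3): code 1000 → (2.000,3.308)–(1.535,3.000)
cell (2,2): code 0010 → (2.000,2.607)–(2.289,3.000)
cell (2,3): code 0001 → (2.289,3.000)–(2.000,3.308)
total: 4 segments, chained into 1 closed loop(s), length Σ = 2.076208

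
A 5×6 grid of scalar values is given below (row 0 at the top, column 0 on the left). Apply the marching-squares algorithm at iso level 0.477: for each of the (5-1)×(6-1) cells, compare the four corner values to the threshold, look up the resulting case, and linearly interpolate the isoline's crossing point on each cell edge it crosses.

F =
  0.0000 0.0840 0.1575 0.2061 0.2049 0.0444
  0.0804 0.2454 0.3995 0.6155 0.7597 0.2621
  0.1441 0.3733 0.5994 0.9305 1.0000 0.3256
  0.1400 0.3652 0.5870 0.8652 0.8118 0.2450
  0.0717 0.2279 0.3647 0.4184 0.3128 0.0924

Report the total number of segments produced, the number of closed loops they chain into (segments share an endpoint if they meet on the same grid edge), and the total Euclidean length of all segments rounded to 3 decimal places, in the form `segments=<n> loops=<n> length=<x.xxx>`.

cell (0,2): code 0100 → (0.662,3.000)–(1.000,2.359)
cell (0,3): code 1100 → (0.490,4.000)–(0.662,3.000)
cell (0,4): code 1000 → (1.000,4.568)–(0.490,4.000)
cell (1,1): code 0100 → (1.388,2.000)–(2.000,1.459)
cell (1,2): code 1110 → (1.000,2.359)–(1.388,2.000)
cell (1,4): code 1001 → (2.000,4.776)–(1.000,4.568)
cell (2,1): code 0110 → (2.000,1.459)–(3.000,1.504)
cell (2,4): code 1001 → (3.000,4.591)–(2.000,4.776)
cell (3,1): code 0010 → (3.000,1.504)–(3.495,2.000)
cell (3,2): code 0011 → (3.495,2.000)–(3.869,3.000)
cell (3,3): code 0011 → (3.869,3.000)–(3.671,4.000)
cell (3,4): code 0001 → (3.671,4.000)–(3.000,4.591)
total: 12 segments, chained into 1 closed loop(s), length Σ = 10.569019

segments=12 loops=1 length=10.569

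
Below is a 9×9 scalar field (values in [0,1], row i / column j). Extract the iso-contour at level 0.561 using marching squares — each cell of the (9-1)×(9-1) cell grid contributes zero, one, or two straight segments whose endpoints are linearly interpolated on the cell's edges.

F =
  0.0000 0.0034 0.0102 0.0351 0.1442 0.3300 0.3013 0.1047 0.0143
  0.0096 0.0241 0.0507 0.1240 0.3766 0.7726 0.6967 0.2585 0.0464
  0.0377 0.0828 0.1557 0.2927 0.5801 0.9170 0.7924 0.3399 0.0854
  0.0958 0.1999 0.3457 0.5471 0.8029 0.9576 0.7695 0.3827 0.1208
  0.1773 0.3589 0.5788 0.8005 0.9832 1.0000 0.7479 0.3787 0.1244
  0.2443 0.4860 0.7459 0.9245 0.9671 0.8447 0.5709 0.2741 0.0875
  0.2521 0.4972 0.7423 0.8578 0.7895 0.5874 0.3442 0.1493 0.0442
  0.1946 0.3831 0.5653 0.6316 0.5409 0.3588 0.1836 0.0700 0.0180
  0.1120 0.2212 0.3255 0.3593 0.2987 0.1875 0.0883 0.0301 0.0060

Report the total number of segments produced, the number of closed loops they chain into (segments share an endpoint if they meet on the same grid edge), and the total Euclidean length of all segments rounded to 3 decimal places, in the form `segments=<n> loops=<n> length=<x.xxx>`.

segments=24 loops=1 length=18.625

cell (0,4): code 0100 → (0.522,5.000)–(1.000,4.466)
cell (0,5): code 1100 → (0.657,6.000)–(0.522,5.000)
cell (0,6): code 1000 → (1.000,6.310)–(0.657,6.000)
cell (1,3): code 0100 → (1.906,4.000)–(2.000,3.934)
cell (1,4): code 1110 → (1.000,4.466)–(1.906,4.000)
cell (1,6): code 1001 → (2.000,6.511)–(1.000,6.310)
cell (2,3): code 0110 → (2.000,3.934)–(3.000,3.054)
cell (2,6): code 1001 → (3.000,6.539)–(2.000,6.511)
cell (3,1): code 0100 → (3.924,2.000)–(4.000,1.919)
cell (3,2): code 1100 → (3.055,3.000)–(3.924,2.000)
cell (3,3): code 1110 → (3.000,3.054)–(3.055,3.000)
cell (3,6): code 1001 → (4.000,6.506)–(3.000,6.539)
cell (4,1): code 0110 → (4.000,1.919)–(5.000,1.289)
cell (4,6): code 1001 → (5.000,6.033)–(4.000,6.506)
cell (5,1): code 0110 → (5.000,1.289)–(6.000,1.260)
cell (5,5): code 1011 → (6.000,5.109)–(5.044,6.000)
cell (5,6): code 0001 → (5.044,6.000)–(5.000,6.033)
cell (6,1): code 0110 → (6.000,1.260)–(7.000,1.976)
cell (6,3): code 1011 → (7.000,3.778)–(6.919,4.000)
cell (6,4): code 0011 → (6.919,4.000)–(6.115,5.000)
cell (6,5): code 0001 → (6.115,5.000)–(6.000,5.109)
cell (7,1): code 0010 → (7.000,1.976)–(7.018,2.000)
cell (7,2): code 0011 → (7.018,2.000)–(7.259,3.000)
cell (7,3): code 0001 → (7.259,3.000)–(7.000,3.778)
total: 24 segments, chained into 1 closed loop(s), length Σ = 18.624997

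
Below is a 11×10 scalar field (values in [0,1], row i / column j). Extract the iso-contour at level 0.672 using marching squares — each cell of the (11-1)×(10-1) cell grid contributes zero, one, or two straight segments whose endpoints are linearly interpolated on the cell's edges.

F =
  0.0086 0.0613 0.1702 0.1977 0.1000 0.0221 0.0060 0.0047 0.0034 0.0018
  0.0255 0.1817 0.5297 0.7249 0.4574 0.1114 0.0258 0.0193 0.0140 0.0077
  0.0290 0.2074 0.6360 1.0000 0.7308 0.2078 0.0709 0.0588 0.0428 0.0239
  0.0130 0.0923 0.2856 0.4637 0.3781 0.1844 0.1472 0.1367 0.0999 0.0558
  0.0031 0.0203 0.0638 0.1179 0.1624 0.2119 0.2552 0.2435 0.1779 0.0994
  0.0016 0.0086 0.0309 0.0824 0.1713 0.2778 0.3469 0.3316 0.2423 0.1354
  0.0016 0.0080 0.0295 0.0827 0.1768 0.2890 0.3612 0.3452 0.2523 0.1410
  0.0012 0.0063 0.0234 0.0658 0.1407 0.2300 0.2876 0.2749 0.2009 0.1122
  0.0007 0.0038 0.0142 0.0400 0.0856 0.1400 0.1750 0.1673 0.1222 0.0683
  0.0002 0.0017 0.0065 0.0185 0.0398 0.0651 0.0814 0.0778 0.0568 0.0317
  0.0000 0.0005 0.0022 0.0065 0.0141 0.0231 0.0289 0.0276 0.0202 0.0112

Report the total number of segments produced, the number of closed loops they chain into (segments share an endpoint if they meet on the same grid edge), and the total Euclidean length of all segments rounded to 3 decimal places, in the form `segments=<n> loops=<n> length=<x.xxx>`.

cell (0,2): code 0100 → (0.900,3.000)–(1.000,2.729)
cell (0,3): code 1000 → (1.000,3.198)–(0.900,3.000)
cell (1,2): code 0110 → (1.000,2.729)–(2.000,2.099)
cell (1,3): code 1101 → (1.785,4.000)–(1.000,3.198)
cell (1,4): code 1000 → (2.000,4.112)–(1.785,4.000)
cell (2,2): code 0010 → (2.000,2.099)–(2.612,3.000)
cell (2,3): code 0011 → (2.612,3.000)–(2.167,4.000)
cell (2,4): code 0001 → (2.167,4.000)–(2.000,4.112)
total: 8 segments, chained into 1 closed loop(s), length Σ = 5.442376

segments=8 loops=1 length=5.442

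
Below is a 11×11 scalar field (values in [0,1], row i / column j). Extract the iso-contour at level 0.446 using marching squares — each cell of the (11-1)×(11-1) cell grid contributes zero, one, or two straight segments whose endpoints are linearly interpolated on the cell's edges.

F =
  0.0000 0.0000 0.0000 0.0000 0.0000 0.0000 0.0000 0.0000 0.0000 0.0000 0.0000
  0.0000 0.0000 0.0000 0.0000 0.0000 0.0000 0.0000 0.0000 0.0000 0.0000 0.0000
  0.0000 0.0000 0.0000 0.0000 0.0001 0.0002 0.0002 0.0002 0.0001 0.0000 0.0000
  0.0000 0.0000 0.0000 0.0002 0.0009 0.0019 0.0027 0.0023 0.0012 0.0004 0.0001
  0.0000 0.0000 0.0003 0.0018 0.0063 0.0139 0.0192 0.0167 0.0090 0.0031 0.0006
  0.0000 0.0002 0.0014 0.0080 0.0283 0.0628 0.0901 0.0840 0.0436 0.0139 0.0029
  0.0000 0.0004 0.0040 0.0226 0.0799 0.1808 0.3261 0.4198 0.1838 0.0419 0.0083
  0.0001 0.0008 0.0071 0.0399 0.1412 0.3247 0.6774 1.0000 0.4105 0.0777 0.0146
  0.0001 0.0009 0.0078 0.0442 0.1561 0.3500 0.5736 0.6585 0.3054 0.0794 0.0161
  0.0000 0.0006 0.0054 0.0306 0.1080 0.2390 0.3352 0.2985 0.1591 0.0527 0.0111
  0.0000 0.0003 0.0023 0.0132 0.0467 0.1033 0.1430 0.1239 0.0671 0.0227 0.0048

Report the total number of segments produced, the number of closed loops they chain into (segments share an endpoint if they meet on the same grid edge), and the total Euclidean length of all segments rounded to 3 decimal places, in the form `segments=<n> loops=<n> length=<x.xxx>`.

cell (6,5): code 0100 → (6.341,6.000)–(7.000,5.344)
cell (6,6): code 1100 → (6.045,7.000)–(6.341,6.000)
cell (6,7): code 1000 → (7.000,7.940)–(6.045,7.000)
cell (7,5): code 0110 → (7.000,5.344)–(8.000,5.429)
cell (7,7): code 1001 → (8.000,7.602)–(7.000,7.940)
cell (8,5): code 0010 → (8.000,5.429)–(8.535,6.000)
cell (8,6): code 0011 → (8.535,6.000)–(8.590,7.000)
cell (8,7): code 0001 → (8.590,7.000)–(8.000,7.602)
total: 8 segments, chained into 1 closed loop(s), length Σ = 7.998448

segments=8 loops=1 length=7.998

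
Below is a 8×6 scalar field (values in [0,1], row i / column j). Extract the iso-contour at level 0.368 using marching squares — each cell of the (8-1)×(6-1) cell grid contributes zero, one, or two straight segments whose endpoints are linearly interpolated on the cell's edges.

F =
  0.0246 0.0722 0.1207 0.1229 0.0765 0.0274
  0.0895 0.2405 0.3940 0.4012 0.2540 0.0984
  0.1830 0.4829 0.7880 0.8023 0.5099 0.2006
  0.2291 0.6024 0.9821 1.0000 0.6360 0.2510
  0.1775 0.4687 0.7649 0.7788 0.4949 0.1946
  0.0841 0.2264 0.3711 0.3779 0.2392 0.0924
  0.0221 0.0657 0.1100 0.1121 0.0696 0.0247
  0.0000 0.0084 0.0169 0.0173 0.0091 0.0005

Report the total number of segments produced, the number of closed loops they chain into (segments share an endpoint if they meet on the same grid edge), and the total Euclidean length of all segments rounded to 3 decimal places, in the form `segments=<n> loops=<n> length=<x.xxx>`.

cell (0,1): code 0100 → (0.905,2.000)–(1.000,1.831)
cell (0,2): code 1100 → (0.881,3.000)–(0.905,2.000)
cell (0,3): code 1000 → (1.000,3.226)–(0.881,3.000)
cell (1,0): code 0100 → (1.526,1.000)–(2.000,0.617)
cell (1,1): code 1110 → (1.000,1.831)–(1.526,1.000)
cell (1,3): code 1101 → (1.445,4.000)–(1.000,3.226)
cell (1,4): code 1000 → (2.000,4.459)–(1.445,4.000)
cell (2,0): code 0110 → (2.000,0.617)–(3.000,0.372)
cell (2,4): code 1001 → (3.000,4.696)–(2.000,4.459)
cell (3,0): code 0110 → (3.000,0.372)–(4.000,0.654)
cell (3,4): code 1001 → (4.000,4.423)–(3.000,4.696)
cell (4,0): code 0010 → (4.000,0.654)–(4.416,1.000)
cell (4,1): code 0111 → (4.416,1.000)–(5.000,1.979)
cell (4,3): code 1011 → (5.000,3.071)–(4.496,4.000)
cell (4,4): code 0001 → (4.496,4.000)–(4.000,4.423)
cell (5,1): code 0010 → (5.000,1.979)–(5.012,2.000)
cell (5,2): code 0011 → (5.012,2.000)–(5.037,3.000)
cell (5,3): code 0001 → (5.037,3.000)–(5.000,3.071)
total: 18 segments, chained into 1 closed loop(s), length Σ = 13.282593

segments=18 loops=1 length=13.283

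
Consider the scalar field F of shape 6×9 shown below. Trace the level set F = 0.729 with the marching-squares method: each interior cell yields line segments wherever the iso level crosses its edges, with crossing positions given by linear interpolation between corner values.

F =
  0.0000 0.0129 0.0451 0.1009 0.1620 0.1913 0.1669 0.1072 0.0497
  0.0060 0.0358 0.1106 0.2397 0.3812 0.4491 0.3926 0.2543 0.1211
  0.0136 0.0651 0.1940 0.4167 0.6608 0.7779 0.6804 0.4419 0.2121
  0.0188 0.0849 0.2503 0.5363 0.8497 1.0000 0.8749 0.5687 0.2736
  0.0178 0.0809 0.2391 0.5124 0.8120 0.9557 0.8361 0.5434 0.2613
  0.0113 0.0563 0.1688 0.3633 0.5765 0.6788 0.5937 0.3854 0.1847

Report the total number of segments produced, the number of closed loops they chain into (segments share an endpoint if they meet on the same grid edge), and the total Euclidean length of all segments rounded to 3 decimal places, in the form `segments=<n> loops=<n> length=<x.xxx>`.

cell (1,4): code 0100 → (1.851,5.000)–(2.000,4.582)
cell (1,5): code 1000 → (2.000,5.502)–(1.851,5.000)
cell (2,3): code 0100 → (2.361,4.000)–(3.000,3.615)
cell (2,4): code 1110 → (2.000,4.582)–(2.361,4.000)
cell (2,5): code 1101 → (2.250,6.000)–(2.000,5.502)
cell (2,6): code 1000 → (3.000,6.476)–(2.250,6.000)
cell (3,3): code 0110 → (3.000,3.615)–(4.000,3.723)
cell (3,6): code 1001 → (4.000,6.366)–(3.000,6.476)
cell (4,3): code 0010 → (4.000,3.723)–(4.352,4.000)
cell (4,4): code 0011 → (4.352,4.000)–(4.819,5.000)
cell (4,5): code 0011 → (4.819,5.000)–(4.442,6.000)
cell (4,6): code 0001 → (4.442,6.000)–(4.000,6.366)
total: 12 segments, chained into 1 closed loop(s), length Σ = 9.049857

segments=12 loops=1 length=9.050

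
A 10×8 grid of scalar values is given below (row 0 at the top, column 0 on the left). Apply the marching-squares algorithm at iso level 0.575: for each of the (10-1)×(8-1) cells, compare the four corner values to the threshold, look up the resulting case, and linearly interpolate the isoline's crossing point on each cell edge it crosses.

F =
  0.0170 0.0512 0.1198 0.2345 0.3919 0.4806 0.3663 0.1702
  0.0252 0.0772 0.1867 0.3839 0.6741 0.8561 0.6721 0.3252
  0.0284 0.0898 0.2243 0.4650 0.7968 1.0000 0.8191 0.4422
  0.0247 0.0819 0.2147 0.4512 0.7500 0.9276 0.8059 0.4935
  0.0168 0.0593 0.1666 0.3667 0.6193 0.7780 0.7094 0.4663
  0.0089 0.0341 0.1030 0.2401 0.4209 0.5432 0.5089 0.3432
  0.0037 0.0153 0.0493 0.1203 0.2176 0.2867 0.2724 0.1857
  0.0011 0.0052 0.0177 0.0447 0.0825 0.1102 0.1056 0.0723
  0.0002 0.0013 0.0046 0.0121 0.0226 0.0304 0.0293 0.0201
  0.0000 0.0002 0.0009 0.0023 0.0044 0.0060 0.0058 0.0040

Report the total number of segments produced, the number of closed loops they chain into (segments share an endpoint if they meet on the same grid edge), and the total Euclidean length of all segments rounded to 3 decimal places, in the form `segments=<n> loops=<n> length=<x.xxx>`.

segments=14 loops=1 length=12.661

cell (0,3): code 0100 → (0.649,4.000)–(1.000,3.659)
cell (0,4): code 1100 → (0.251,5.000)–(0.649,4.000)
cell (0,5): code 1100 → (0.682,6.000)–(0.251,5.000)
cell (0,6): code 1000 → (1.000,6.280)–(0.682,6.000)
cell (1,3): code 0110 → (1.000,3.659)–(2.000,3.332)
cell (1,6): code 1001 → (2.000,6.648)–(1.000,6.280)
cell (2,3): code 0110 → (2.000,3.332)–(3.000,3.414)
cell (2,6): code 1001 → (3.000,6.739)–(2.000,6.648)
cell (3,3): code 0110 → (3.000,3.414)–(4.000,3.825)
cell (3,6): code 1001 → (4.000,6.553)–(3.000,6.739)
cell (4,3): code 0010 → (4.000,3.825)–(4.223,4.000)
cell (4,4): code 0011 → (4.223,4.000)–(4.865,5.000)
cell (4,5): code 0011 → (4.865,5.000)–(4.670,6.000)
cell (4,6): code 0001 → (4.670,6.000)–(4.000,6.553)
total: 14 segments, chained into 1 closed loop(s), length Σ = 12.660900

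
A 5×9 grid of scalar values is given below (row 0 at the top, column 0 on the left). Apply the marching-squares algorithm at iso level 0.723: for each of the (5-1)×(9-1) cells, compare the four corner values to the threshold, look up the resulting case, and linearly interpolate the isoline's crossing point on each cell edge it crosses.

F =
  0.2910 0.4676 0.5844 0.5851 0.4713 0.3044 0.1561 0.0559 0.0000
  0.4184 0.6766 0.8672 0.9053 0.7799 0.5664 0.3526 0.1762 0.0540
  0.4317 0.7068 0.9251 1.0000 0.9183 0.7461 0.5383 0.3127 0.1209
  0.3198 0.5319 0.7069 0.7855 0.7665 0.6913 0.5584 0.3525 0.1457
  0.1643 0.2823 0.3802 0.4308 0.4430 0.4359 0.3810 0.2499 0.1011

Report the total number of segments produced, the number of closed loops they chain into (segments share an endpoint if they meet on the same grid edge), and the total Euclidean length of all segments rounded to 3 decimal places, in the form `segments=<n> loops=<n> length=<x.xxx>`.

segments=14 loops=1 length=10.721

cell (0,1): code 0100 → (0.490,2.000)–(1.000,1.243)
cell (0,2): code 1100 → (0.431,3.000)–(0.490,2.000)
cell (0,3): code 1100 → (0.816,4.000)–(0.431,3.000)
cell (0,4): code 1000 → (1.000,4.267)–(0.816,4.000)
cell (1,1): code 0110 → (1.000,1.243)–(2.000,1.074)
cell (1,4): code 1101 → (1.871,5.000)–(1.000,4.267)
cell (1,5): code 1000 → (2.000,5.111)–(1.871,5.000)
cell (2,1): code 0010 → (2.000,1.074)–(2.926,2.000)
cell (2,2): code 0111 → (2.926,2.000)–(3.000,2.205)
cell (2,4): code 1011 → (3.000,4.578)–(2.422,5.000)
cell (2,5): code 0001 → (2.422,5.000)–(2.000,5.111)
cell (3,2): code 0010 → (3.000,2.205)–(3.176,3.000)
cell (3,3): code 0011 → (3.176,3.000)–(3.134,4.000)
cell (3,4): code 0001 → (3.134,4.000)–(3.000,4.578)
total: 14 segments, chained into 1 closed loop(s), length Σ = 10.721140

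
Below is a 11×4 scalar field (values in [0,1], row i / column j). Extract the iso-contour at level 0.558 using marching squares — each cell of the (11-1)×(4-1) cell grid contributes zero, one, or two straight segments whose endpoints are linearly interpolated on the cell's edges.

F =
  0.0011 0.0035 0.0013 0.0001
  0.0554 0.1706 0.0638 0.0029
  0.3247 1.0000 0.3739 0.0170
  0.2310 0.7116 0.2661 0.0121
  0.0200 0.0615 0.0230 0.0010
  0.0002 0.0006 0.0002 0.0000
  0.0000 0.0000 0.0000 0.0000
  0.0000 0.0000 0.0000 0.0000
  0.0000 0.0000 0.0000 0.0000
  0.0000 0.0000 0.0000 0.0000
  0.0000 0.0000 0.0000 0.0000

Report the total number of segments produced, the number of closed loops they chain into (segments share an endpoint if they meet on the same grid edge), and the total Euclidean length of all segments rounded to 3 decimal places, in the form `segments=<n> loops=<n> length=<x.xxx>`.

segments=6 loops=1 length=4.662

cell (1,0): code 0100 → (1.467,1.000)–(2.000,0.345)
cell (1,1): code 1000 → (2.000,1.706)–(1.467,1.000)
cell (2,0): code 0110 → (2.000,0.345)–(3.000,0.680)
cell (2,1): code 1001 → (3.000,1.345)–(2.000,1.706)
cell (3,0): code 0010 → (3.000,0.680)–(3.236,1.000)
cell (3,1): code 0001 → (3.236,1.000)–(3.000,1.345)
total: 6 segments, chained into 1 closed loop(s), length Σ = 4.661801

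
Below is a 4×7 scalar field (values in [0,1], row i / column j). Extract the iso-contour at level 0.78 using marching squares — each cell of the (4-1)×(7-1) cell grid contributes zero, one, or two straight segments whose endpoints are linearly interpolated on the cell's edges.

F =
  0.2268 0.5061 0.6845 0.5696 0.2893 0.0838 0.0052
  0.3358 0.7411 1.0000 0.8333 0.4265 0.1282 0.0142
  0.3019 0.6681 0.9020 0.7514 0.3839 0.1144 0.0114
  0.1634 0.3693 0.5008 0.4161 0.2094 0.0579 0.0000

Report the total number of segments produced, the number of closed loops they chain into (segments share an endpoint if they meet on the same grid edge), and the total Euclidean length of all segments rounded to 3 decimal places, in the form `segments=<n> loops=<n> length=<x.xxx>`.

segments=8 loops=1 length=6.039

cell (0,1): code 0100 → (0.303,2.000)–(1.000,1.150)
cell (0,2): code 1100 → (0.798,3.000)–(0.303,2.000)
cell (0,3): code 1000 → (1.000,3.131)–(0.798,3.000)
cell (1,1): code 0110 → (1.000,1.150)–(2.000,1.478)
cell (1,2): code 1011 → (2.000,2.810)–(1.651,3.000)
cell (1,3): code 0001 → (1.651,3.000)–(1.000,3.131)
cell (2,1): code 0010 → (2.000,1.478)–(2.304,2.000)
cell (2,2): code 0001 → (2.304,2.000)–(2.000,2.810)
total: 8 segments, chained into 1 closed loop(s), length Σ = 6.038864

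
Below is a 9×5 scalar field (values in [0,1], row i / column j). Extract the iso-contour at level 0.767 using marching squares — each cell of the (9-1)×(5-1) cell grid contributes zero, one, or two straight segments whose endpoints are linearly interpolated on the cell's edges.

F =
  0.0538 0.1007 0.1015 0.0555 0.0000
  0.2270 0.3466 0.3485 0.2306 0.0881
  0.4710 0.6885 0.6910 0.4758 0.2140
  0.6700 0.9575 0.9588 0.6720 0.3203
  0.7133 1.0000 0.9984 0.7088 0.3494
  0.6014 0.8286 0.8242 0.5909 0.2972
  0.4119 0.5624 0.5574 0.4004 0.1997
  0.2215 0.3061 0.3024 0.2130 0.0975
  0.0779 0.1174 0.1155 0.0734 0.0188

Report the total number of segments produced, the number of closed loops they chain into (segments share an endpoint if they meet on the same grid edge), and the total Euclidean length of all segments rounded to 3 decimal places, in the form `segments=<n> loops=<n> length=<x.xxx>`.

cell (2,0): code 0100 → (2.292,1.000)–(3.000,0.337)
cell (2,1): code 1100 → (2.284,2.000)–(2.292,1.000)
cell (2,2): code 1000 → (3.000,2.669)–(2.284,2.000)
cell (3,0): code 0110 → (3.000,0.337)–(4.000,0.187)
cell (3,2): code 1001 → (4.000,2.799)–(3.000,2.669)
cell (4,0): code 0110 → (4.000,0.187)–(5.000,0.729)
cell (4,2): code 1001 → (5.000,2.245)–(4.000,2.799)
cell (5,0): code 0010 → (5.000,0.729)–(5.231,1.000)
cell (5,1): code 0011 → (5.231,1.000)–(5.214,2.000)
cell (5,2): code 0001 → (5.214,2.000)–(5.000,2.245)
total: 10 segments, chained into 1 closed loop(s), length Σ = 8.932060

segments=10 loops=1 length=8.932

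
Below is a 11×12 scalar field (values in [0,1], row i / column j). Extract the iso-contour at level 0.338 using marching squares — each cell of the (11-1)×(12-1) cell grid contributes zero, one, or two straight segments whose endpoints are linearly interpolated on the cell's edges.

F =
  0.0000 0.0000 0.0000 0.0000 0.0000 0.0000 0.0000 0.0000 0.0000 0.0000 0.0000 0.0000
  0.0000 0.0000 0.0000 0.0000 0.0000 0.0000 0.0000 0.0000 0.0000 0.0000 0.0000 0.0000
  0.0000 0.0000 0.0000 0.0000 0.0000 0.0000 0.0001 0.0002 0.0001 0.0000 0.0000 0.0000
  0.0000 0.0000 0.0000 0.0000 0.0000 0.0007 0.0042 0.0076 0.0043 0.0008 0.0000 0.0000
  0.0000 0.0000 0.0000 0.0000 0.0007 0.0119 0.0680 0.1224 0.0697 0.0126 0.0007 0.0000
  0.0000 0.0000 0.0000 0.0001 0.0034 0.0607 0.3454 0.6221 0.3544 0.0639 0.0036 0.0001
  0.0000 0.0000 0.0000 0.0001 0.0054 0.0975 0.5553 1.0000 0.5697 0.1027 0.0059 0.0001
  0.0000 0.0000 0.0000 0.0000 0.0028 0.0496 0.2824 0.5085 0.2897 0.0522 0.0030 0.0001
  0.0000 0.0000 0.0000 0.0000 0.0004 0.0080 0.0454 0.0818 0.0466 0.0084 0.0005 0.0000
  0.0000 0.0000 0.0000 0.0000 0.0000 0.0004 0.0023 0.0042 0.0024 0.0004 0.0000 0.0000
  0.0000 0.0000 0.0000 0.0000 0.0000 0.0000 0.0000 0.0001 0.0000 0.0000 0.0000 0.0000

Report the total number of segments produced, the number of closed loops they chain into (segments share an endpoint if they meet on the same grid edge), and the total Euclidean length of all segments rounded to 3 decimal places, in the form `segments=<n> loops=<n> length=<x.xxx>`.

segments=12 loops=1 length=8.787

cell (4,5): code 0100 → (4.973,6.000)–(5.000,5.974)
cell (4,6): code 1100 → (4.431,7.000)–(4.973,6.000)
cell (4,7): code 1100 → (4.942,8.000)–(4.431,7.000)
cell (4,8): code 1000 → (5.000,8.056)–(4.942,8.000)
cell (5,5): code 0110 → (5.000,5.974)–(6.000,5.525)
cell (5,8): code 1001 → (6.000,8.496)–(5.000,8.056)
cell (6,5): code 0010 → (6.000,5.525)–(6.796,6.000)
cell (6,6): code 0111 → (6.796,6.000)–(7.000,6.246)
cell (6,7): code 1011 → (7.000,7.779)–(6.827,8.000)
cell (6,8): code 0001 → (6.827,8.000)–(6.000,8.496)
cell (7,6): code 0010 → (7.000,6.246)–(7.400,7.000)
cell (7,7): code 0001 → (7.400,7.000)–(7.000,7.779)
total: 12 segments, chained into 1 closed loop(s), length Σ = 8.787160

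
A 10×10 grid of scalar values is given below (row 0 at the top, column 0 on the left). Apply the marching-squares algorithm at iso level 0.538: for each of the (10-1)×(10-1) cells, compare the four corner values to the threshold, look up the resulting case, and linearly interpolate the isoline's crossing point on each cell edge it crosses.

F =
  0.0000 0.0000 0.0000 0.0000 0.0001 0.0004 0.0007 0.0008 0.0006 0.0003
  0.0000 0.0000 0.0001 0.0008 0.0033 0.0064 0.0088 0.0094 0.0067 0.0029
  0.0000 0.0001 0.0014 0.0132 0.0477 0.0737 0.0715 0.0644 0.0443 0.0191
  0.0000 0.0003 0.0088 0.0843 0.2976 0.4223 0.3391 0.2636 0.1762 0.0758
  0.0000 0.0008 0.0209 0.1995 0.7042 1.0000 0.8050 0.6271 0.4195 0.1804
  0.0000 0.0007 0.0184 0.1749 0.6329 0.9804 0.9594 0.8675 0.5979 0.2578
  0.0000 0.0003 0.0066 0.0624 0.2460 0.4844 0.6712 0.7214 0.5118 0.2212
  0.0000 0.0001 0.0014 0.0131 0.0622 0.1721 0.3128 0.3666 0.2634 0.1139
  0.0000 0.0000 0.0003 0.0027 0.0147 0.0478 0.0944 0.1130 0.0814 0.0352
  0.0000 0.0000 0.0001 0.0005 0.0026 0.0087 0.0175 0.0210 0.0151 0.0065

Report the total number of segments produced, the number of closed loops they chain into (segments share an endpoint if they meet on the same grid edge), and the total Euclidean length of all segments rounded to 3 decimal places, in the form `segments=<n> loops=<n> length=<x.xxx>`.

cell (3,3): code 0100 → (3.591,4.000)–(4.000,3.671)
cell (3,4): code 1100 → (3.200,5.000)–(3.591,4.000)
cell (3,5): code 1100 → (3.427,6.000)–(3.200,5.000)
cell (3,6): code 1100 → (3.755,7.000)–(3.427,6.000)
cell (3,7): code 1000 → (4.000,7.429)–(3.755,7.000)
cell (4,3): code 0110 → (4.000,3.671)–(5.000,3.793)
cell (4,7): code 1101 → (4.664,8.000)–(4.000,7.429)
cell (4,8): code 1000 → (5.000,8.176)–(4.664,8.000)
cell (5,3): code 0010 → (5.000,3.793)–(5.245,4.000)
cell (5,4): code 0011 → (5.245,4.000)–(5.892,5.000)
cell (5,5): code 0111 → (5.892,5.000)–(6.000,5.287)
cell (5,7): code 1011 → (6.000,7.875)–(5.696,8.000)
cell (5,8): code 0001 → (5.696,8.000)–(5.000,8.176)
cell (6,5): code 0010 → (6.000,5.287)–(6.372,6.000)
cell (6,6): code 0011 → (6.372,6.000)–(6.517,7.000)
cell (6,7): code 0001 → (6.517,7.000)–(6.000,7.875)
total: 16 segments, chained into 1 closed loop(s), length Σ = 12.129085

segments=16 loops=1 length=12.129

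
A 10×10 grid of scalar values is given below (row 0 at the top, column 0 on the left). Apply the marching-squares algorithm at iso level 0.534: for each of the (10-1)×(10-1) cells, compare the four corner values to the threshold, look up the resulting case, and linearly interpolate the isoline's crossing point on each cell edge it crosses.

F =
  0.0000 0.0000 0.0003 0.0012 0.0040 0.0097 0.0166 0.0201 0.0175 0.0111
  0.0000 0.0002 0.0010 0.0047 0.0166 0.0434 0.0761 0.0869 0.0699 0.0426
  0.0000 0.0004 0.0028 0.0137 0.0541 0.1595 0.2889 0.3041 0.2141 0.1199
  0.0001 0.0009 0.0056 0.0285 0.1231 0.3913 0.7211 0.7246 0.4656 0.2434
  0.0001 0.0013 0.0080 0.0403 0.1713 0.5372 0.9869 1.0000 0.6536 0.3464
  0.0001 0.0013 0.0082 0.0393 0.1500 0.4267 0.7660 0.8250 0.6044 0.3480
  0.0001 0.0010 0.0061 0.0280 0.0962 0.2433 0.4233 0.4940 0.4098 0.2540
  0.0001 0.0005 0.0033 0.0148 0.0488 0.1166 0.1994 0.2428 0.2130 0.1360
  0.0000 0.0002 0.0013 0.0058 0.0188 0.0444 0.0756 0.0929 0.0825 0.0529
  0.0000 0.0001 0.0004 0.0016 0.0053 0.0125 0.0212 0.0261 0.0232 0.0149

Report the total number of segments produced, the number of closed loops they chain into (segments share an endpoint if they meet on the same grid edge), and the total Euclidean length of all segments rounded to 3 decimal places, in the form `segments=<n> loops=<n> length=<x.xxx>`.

cell (2,5): code 0100 → (2.567,6.000)–(3.000,5.433)
cell (2,6): code 1100 → (2.547,7.000)–(2.567,6.000)
cell (2,7): code 1000 → (3.000,7.736)–(2.547,7.000)
cell (3,4): code 0100 → (3.978,5.000)–(4.000,4.991)
cell (3,5): code 1110 → (3.000,5.433)–(3.978,5.000)
cell (3,7): code 1101 → (3.364,8.000)–(3.000,7.736)
cell (3,8): code 1000 → (4.000,8.389)–(3.364,8.000)
cell (4,4): code 0010 → (4.000,4.991)–(4.029,5.000)
cell (4,5): code 0111 → (4.029,5.000)–(5.000,5.316)
cell (4,8): code 1001 → (5.000,8.275)–(4.000,8.389)
cell (5,5): code 0010 → (5.000,5.316)–(5.677,6.000)
cell (5,6): code 0011 → (5.677,6.000)–(5.879,7.000)
cell (5,7): code 0011 → (5.879,7.000)–(5.362,8.000)
cell (5,8): code 0001 → (5.362,8.000)–(5.000,8.275)
total: 14 segments, chained into 1 closed loop(s), length Σ = 10.487220

segments=14 loops=1 length=10.487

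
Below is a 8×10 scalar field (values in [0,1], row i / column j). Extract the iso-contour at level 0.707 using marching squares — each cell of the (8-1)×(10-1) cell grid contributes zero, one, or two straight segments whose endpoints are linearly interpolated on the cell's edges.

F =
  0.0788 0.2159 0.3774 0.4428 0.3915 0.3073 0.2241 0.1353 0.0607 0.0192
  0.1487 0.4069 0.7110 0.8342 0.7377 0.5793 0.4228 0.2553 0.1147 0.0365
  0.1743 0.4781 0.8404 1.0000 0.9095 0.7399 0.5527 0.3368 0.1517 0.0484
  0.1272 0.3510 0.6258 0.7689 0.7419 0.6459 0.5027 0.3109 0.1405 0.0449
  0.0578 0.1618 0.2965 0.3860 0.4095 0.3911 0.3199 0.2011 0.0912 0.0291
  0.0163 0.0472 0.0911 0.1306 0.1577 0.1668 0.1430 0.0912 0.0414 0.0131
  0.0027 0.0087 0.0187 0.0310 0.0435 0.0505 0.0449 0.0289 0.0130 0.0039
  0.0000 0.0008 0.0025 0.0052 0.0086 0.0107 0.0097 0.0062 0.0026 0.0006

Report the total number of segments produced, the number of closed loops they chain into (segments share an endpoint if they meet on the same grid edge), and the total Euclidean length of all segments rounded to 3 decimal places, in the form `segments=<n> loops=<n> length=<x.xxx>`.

cell (0,1): code 0100 → (0.988,2.000)–(1.000,1.987)
cell (0,2): code 1100 → (0.675,3.000)–(0.988,2.000)
cell (0,3): code 1100 → (0.911,4.000)–(0.675,3.000)
cell (0,4): code 1000 → (1.000,4.194)–(0.911,4.000)
cell (1,1): code 0110 → (1.000,1.987)–(2.000,1.632)
cell (1,4): code 1101 → (1.795,5.000)–(1.000,4.194)
cell (1,5): code 1000 → (2.000,5.176)–(1.795,5.000)
cell (2,1): code 0010 → (2.000,1.632)–(2.622,2.000)
cell (2,2): code 0111 → (2.622,2.000)–(3.000,2.567)
cell (2,4): code 1011 → (3.000,4.364)–(2.350,5.000)
cell (2,5): code 0001 → (2.350,5.000)–(2.000,5.176)
cell (3,2): code 0010 → (3.000,2.567)–(3.162,3.000)
cell (3,3): code 0011 → (3.162,3.000)–(3.105,4.000)
cell (3,4): code 0001 → (3.105,4.000)–(3.000,4.364)
total: 14 segments, chained into 1 closed loop(s), length Σ = 9.317387

segments=14 loops=1 length=9.317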